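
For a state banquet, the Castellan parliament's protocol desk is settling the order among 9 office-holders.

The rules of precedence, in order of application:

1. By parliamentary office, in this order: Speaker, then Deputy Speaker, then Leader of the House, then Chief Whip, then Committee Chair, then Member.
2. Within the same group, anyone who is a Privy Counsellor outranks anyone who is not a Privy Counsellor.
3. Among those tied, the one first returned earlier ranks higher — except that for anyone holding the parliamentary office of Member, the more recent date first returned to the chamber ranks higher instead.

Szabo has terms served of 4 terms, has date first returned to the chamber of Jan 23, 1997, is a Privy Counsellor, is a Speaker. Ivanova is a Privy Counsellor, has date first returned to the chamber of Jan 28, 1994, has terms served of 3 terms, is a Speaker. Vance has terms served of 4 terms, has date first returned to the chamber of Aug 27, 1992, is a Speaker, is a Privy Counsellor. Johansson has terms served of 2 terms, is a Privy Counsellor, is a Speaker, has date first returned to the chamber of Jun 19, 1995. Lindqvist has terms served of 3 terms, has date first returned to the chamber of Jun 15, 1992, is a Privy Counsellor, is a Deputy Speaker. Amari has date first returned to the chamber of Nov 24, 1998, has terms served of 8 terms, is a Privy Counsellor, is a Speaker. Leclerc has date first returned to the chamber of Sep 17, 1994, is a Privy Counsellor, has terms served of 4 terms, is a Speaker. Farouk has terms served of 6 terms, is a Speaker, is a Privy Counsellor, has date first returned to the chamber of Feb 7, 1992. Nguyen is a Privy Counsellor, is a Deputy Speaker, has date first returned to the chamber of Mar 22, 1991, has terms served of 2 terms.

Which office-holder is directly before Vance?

By parliamentary office: Farouk, Vance, Ivanova, Leclerc, Johansson, Szabo and Amari (Speaker); then Nguyen and Lindqvist (Deputy Speaker).
Farouk, Vance, Ivanova, Leclerc, Johansson, Szabo and Amari are each a Privy Counsellor, so the next rule applies.
Among Farouk, Vance, Ivanova, Leclerc, Johansson, Szabo and Amari, by date first returned to the chamber (earlier first): Farouk (Feb 7, 1992) before Vance (Aug 27, 1992) before Ivanova (Jan 28, 1994) before Leclerc (Sep 17, 1994) before Johansson (Jun 19, 1995) before Szabo (Jan 23, 1997) before Amari (Nov 24, 1998).
Nguyen and Lindqvist are each a Privy Counsellor, so the next rule applies.
Among Nguyen and Lindqvist, by date first returned to the chamber (earlier first): Nguyen (Mar 22, 1991) before Lindqvist (Jun 15, 1992).
Order: Farouk, Vance, Ivanova, Leclerc, Johansson, Szabo, Amari, Nguyen, Lindqvist.

Farouk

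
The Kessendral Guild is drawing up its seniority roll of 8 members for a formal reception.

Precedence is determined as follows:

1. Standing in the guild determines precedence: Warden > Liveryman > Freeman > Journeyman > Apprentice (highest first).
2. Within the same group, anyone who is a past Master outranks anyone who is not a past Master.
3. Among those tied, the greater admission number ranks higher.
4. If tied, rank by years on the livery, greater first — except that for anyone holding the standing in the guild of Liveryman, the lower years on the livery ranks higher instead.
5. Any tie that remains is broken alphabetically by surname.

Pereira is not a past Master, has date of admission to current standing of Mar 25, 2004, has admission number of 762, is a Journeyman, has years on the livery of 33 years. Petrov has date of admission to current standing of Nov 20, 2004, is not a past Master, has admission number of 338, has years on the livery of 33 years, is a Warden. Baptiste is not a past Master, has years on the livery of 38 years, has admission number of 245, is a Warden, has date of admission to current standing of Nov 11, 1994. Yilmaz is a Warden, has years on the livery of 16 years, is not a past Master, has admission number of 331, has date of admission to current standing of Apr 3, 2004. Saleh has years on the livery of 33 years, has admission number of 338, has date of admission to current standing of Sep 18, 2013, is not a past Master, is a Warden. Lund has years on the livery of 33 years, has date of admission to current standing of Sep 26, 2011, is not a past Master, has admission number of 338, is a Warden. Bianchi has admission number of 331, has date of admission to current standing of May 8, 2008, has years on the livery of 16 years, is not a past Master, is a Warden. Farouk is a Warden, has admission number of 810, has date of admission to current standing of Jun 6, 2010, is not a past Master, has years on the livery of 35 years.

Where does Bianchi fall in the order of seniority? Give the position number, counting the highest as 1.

5

By standing in the guild: Farouk, Lund, Petrov, Saleh, Bianchi, Yilmaz and Baptiste (Warden); then Pereira (Journeyman).
Farouk, Lund, Petrov, Saleh, Bianchi, Yilmaz and Baptiste are each not a past Master, so the next rule applies.
Among Farouk, Lund, Petrov, Saleh, Bianchi, Yilmaz and Baptiste, by admission number (higher first): Farouk (810) before Lund, Petrov and Saleh (338) before Bianchi and Yilmaz (331) before Baptiste (245).
Lund, Petrov and Saleh all have years on the livery 33 years, so the next rule applies.
Among Lund, Petrov and Saleh, alphabetically by surname: Lund before Petrov before Saleh.
Bianchi and Yilmaz both have years on the livery 16 years, so the next rule applies.
Among Bianchi and Yilmaz, alphabetically by surname: Bianchi before Yilmaz.
Order: Farouk, Lund, Petrov, Saleh, Bianchi, Yilmaz, Baptiste, Pereira. So position 5.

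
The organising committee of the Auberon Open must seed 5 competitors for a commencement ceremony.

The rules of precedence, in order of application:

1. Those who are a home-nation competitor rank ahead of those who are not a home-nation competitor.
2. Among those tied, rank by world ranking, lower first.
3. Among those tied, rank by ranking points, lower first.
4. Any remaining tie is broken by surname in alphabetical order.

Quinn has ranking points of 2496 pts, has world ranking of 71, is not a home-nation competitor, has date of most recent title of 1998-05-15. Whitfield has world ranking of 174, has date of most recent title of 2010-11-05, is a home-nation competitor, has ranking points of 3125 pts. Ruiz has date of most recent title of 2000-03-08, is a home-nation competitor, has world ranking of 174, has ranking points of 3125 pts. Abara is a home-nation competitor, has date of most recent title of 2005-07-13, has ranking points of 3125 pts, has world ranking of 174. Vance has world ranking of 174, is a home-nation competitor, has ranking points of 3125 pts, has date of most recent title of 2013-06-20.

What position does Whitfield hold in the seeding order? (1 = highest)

By the first rule: Abara, Ruiz, Vance and Whitfield (each a home-nation competitor); then Quinn (not a home-nation competitor).
Abara, Ruiz, Vance and Whitfield all have world ranking 174, so the next rule applies.
Abara, Ruiz, Vance and Whitfield all have ranking points 3125 pts, so the next rule applies.
Among Abara, Ruiz, Vance and Whitfield, alphabetically by surname: Abara before Ruiz before Vance before Whitfield.
Order: Abara, Ruiz, Vance, Whitfield, Quinn. So position 4.

4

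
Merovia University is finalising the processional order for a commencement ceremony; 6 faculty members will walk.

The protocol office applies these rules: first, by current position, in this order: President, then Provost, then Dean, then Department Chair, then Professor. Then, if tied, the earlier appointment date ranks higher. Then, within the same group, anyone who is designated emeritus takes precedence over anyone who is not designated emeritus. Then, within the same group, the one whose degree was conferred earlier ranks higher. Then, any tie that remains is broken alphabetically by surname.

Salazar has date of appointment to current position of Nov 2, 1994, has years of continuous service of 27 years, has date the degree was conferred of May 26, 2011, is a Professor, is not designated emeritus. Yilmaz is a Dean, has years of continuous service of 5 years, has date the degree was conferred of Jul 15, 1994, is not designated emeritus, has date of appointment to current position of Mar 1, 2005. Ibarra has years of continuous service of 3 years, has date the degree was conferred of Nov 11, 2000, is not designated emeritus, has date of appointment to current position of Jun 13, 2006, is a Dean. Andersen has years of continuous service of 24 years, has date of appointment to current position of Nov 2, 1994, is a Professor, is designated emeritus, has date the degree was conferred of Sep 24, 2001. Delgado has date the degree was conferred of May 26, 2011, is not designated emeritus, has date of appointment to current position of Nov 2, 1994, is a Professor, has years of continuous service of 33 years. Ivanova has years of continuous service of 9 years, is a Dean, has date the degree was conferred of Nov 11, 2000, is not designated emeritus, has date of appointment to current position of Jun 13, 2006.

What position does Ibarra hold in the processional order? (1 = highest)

By current position: Yilmaz, Ibarra and Ivanova (Dean); then Andersen, Delgado and Salazar (Professor).
Among Yilmaz, Ibarra and Ivanova, by date of appointment to current position (earlier first): Yilmaz (Mar 1, 2005) before Ibarra and Ivanova (Jun 13, 2006).
Ibarra and Ivanova are each not designated emeritus, so the next rule applies.
Ibarra and Ivanova both have date the degree was conferred Nov 11, 2000, so the next rule applies.
Among Ibarra and Ivanova, alphabetically by surname: Ibarra before Ivanova.
Andersen, Delgado and Salazar all have date of appointment to current position Nov 2, 1994, so the next rule applies.
Among Andersen, Delgado and Salazar, designated emeritus before not designated emeritus: Andersen (designated emeritus) before Delgado and Salazar (not designated emeritus).
Delgado and Salazar both have date the degree was conferred May 26, 2011, so the next rule applies.
Among Delgado and Salazar, alphabetically by surname: Delgado before Salazar.
Order: Yilmaz, Ibarra, Ivanova, Andersen, Delgado, Salazar. So position 2.

2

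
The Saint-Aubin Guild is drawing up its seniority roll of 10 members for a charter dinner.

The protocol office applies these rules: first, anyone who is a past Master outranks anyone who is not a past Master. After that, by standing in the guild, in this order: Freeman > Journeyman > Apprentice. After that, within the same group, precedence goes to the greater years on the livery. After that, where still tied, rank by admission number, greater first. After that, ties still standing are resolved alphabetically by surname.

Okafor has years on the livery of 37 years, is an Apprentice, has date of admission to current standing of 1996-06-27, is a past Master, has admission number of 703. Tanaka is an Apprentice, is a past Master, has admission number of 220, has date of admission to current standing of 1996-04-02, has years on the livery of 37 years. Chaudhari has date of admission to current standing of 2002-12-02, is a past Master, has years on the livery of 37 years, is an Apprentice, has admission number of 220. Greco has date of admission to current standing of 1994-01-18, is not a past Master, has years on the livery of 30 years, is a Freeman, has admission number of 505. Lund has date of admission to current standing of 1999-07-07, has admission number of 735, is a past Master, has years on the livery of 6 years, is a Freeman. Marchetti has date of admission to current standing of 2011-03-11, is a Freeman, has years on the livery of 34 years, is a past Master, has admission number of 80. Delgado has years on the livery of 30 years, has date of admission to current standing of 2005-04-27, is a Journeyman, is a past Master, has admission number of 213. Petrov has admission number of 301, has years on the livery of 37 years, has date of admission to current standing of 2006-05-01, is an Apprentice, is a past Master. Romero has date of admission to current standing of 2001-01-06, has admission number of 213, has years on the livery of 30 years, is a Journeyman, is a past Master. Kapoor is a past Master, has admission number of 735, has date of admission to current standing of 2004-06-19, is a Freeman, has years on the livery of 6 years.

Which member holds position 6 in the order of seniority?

Okafor

By the first rule: Marchetti, Kapoor, Lund, Delgado, Romero, Okafor, Petrov, Chaudhari and Tanaka (each a past Master); then Greco (not a past Master).
Among Marchetti, Kapoor, Lund, Delgado, Romero, Okafor, Petrov, Chaudhari and Tanaka, by standing in the guild: Marchetti, Kapoor and Lund (Freeman) before Delgado and Romero (Journeyman) before Okafor, Petrov, Chaudhari and Tanaka (Apprentice).
Among Marchetti, Kapoor and Lund, by years on the livery (higher first): Marchetti (34 years) before Kapoor and Lund (6 years).
Kapoor and Lund both have admission number 735, so the next rule applies.
Among Kapoor and Lund, alphabetically by surname: Kapoor before Lund.
Delgado and Romero both have years on the livery 30 years, so the next rule applies.
Delgado and Romero both have admission number 213, so the next rule applies.
Among Delgado and Romero, alphabetically by surname: Delgado before Romero.
Okafor, Petrov, Chaudhari and Tanaka all have years on the livery 37 years, so the next rule applies.
Among Okafor, Petrov, Chaudhari and Tanaka, by admission number (higher first): Okafor (703) before Petrov (301) before Chaudhari and Tanaka (220).
Among Chaudhari and Tanaka, alphabetically by surname: Chaudhari before Tanaka.
Order: Marchetti, Kapoor, Lund, Delgado, Romero, Okafor, Petrov, Chaudhari, Tanaka, Greco.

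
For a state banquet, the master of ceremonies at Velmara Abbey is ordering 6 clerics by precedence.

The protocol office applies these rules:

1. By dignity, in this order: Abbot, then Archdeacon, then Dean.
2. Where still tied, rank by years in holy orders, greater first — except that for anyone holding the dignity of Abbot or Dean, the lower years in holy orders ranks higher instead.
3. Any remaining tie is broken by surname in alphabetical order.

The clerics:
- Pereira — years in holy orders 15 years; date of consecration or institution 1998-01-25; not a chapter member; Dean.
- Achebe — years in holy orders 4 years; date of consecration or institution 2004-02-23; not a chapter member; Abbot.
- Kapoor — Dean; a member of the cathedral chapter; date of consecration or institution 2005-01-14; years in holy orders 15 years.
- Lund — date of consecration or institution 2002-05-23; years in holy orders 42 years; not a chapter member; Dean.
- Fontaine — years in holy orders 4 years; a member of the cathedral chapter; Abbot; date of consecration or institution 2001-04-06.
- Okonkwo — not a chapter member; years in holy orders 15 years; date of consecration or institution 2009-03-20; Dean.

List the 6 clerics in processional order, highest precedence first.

Achebe, Fontaine, Kapoor, Okonkwo, Pereira, Lund

By dignity: Achebe and Fontaine (Abbot); then Kapoor, Okonkwo, Pereira and Lund (Dean).
Achebe and Fontaine both have years in holy orders 4 years, so the next rule applies.
Among Achebe and Fontaine, alphabetically by surname: Achebe before Fontaine.
Among Kapoor, Okonkwo, Pereira and Lund, by years in holy orders (lower first) (reversed rule for this group): Kapoor, Okonkwo and Pereira (15 years) before Lund (42 years).
Among Kapoor, Okonkwo and Pereira, alphabetically by surname: Kapoor before Okonkwo before Pereira.
Full order: Achebe, Fontaine, Kapoor, Okonkwo, Pereira, Lund.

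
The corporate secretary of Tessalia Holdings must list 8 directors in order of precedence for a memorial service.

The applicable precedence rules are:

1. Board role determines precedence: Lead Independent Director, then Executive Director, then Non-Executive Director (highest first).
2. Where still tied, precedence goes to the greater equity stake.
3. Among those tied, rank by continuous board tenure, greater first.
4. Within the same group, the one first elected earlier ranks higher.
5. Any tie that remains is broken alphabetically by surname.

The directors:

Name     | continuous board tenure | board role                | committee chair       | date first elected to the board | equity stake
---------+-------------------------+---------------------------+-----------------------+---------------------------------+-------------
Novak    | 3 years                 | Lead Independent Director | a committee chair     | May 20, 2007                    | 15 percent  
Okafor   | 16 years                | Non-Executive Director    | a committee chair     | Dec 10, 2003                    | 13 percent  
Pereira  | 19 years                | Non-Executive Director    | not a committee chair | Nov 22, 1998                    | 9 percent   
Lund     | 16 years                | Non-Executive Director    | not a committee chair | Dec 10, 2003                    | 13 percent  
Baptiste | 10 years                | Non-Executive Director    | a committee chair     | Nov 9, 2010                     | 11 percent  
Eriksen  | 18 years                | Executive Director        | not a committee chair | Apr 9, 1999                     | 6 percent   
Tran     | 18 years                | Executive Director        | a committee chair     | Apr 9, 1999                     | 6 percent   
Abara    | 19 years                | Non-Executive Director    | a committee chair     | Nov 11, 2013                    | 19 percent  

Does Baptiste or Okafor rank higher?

Okafor

By board role: Novak (Lead Independent Director); then Eriksen and Tran (Executive Director); then Abara, Lund, Okafor, Baptiste and Pereira (Non-Executive Director).
Eriksen and Tran both have equity stake 6 percent, so the next rule applies.
Eriksen and Tran both have continuous board tenure 18 years, so the next rule applies.
Eriksen and Tran both have date first elected to the board Apr 9, 1999, so the next rule applies.
Among Eriksen and Tran, alphabetically by surname: Eriksen before Tran.
Among Abara, Lund, Okafor, Baptiste and Pereira, by equity stake (higher first): Abara (19 percent) before Lund and Okafor (13 percent) before Baptiste (11 percent) before Pereira (9 percent).
Lund and Okafor both have continuous board tenure 16 years, so the next rule applies.
Lund and Okafor both have date first elected to the board Dec 10, 2003, so the next rule applies.
Among Lund and Okafor, alphabetically by surname: Lund before Okafor.
So Okafor takes precedence.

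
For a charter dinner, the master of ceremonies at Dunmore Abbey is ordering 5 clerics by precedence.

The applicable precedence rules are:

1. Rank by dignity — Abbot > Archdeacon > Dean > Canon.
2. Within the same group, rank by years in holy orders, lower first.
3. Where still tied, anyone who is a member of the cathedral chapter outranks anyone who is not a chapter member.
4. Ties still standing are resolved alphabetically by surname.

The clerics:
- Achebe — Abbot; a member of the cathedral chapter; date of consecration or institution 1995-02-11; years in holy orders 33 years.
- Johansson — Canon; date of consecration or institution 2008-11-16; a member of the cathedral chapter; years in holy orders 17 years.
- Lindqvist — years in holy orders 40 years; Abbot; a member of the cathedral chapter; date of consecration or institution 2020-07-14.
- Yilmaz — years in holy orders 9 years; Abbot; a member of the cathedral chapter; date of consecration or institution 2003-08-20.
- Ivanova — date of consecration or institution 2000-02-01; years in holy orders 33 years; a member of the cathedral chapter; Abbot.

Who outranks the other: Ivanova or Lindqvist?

Ivanova

By dignity: Yilmaz, Achebe, Ivanova and Lindqvist (Abbot); then Johansson (Canon).
Among Yilmaz, Achebe, Ivanova and Lindqvist, by years in holy orders (lower first): Yilmaz (9 years) before Achebe and Ivanova (33 years) before Lindqvist (40 years).
Achebe and Ivanova are each a member of the cathedral chapter, so the next rule applies.
Among Achebe and Ivanova, alphabetically by surname: Achebe before Ivanova.
So Ivanova takes precedence.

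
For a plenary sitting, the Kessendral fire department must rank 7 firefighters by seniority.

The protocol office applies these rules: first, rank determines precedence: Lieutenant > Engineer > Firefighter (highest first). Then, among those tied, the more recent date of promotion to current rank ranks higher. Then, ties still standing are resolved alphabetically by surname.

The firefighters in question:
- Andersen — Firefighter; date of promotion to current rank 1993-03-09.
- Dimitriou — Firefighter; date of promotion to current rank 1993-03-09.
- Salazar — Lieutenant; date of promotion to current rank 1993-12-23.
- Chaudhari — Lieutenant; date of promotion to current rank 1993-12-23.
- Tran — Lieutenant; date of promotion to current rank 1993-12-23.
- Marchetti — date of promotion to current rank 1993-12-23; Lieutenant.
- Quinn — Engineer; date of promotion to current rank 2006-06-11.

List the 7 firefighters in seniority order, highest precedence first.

By rank: Chaudhari, Marchetti, Salazar and Tran (Lieutenant); then Quinn (Engineer); then Andersen and Dimitriou (Firefighter).
Chaudhari, Marchetti, Salazar and Tran all have date of promotion to current rank 1993-12-23, so the next rule applies.
Among Chaudhari, Marchetti, Salazar and Tran, alphabetically by surname: Chaudhari before Marchetti before Salazar before Tran.
Andersen and Dimitriou both have date of promotion to current rank 1993-03-09, so the next rule applies.
Among Andersen and Dimitriou, alphabetically by surname: Andersen before Dimitriou.
Full order: Chaudhari, Marchetti, Salazar, Tran, Quinn, Andersen, Dimitriou.

Chaudhari, Marchetti, Salazar, Tran, Quinn, Andersen, Dimitriou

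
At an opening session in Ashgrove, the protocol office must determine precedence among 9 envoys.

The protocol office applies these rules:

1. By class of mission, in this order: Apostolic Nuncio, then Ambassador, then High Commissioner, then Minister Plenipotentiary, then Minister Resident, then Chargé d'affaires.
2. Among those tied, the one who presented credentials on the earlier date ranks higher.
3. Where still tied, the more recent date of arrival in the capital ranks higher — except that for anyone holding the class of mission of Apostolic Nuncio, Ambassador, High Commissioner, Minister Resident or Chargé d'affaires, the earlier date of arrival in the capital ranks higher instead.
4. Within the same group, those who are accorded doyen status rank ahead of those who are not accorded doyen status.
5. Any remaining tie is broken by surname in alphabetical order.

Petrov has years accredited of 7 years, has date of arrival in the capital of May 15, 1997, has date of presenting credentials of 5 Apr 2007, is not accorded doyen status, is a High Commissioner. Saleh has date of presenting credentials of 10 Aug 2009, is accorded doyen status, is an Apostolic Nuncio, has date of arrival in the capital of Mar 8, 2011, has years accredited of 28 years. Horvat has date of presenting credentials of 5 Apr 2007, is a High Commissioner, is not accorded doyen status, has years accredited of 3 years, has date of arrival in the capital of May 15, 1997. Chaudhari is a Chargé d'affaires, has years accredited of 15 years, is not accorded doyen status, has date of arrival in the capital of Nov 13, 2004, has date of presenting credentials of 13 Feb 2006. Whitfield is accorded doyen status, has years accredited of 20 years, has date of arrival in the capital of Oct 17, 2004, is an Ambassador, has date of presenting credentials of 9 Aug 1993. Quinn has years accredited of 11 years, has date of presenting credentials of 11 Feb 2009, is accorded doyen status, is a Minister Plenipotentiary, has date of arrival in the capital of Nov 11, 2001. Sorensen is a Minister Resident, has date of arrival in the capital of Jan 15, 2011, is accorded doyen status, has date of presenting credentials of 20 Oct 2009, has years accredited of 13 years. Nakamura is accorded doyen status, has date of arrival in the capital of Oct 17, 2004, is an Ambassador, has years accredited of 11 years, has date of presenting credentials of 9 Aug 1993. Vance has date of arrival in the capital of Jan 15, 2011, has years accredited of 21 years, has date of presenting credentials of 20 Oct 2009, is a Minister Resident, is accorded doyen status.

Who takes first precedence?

Saleh

By class of mission: Saleh (Apostolic Nuncio); then Nakamura and Whitfield (Ambassador); then Horvat and Petrov (High Commissioner); then Quinn (Minister Plenipotentiary); then Sorensen and Vance (Minister Resident); then Chaudhari (Chargé d'affaires).
Nakamura and Whitfield both have date of presenting credentials 9 Aug 1993, so the next rule applies.
Nakamura and Whitfield both have date of arrival in the capital Oct 17, 2004, so the next rule applies.
Nakamura and Whitfield are each accorded doyen status, so the next rule applies.
Among Nakamura and Whitfield, alphabetically by surname: Nakamura before Whitfield.
Horvat and Petrov both have date of presenting credentials 5 Apr 2007, so the next rule applies.
Horvat and Petrov both have date of arrival in the capital May 15, 1997, so the next rule applies.
Horvat and Petrov are each not accorded doyen status, so the next rule applies.
Among Horvat and Petrov, alphabetically by surname: Horvat before Petrov.
Sorensen and Vance both have date of presenting credentials 20 Oct 2009, so the next rule applies.
Sorensen and Vance both have date of arrival in the capital Jan 15, 2011, so the next rule applies.
Sorensen and Vance are each accorded doyen status, so the next rule applies.
Among Sorensen and Vance, alphabetically by surname: Sorensen before Vance.
Order: Saleh, Nakamura, Whitfield, Horvat, Petrov, Quinn, Sorensen, Vance, Chaudhari.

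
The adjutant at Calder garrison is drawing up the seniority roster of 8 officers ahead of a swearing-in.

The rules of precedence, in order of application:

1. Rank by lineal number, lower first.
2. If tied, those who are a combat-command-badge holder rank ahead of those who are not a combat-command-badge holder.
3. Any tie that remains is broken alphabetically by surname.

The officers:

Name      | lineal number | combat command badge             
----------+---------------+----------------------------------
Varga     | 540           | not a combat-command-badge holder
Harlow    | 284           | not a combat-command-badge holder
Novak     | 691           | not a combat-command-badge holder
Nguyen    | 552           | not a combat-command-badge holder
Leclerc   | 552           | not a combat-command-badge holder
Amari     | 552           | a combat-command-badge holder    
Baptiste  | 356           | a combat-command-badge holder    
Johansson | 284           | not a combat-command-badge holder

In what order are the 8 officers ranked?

By lineal number (lower first): Harlow and Johansson (both 284); then Baptiste (356); then Varga (540); then Amari, Leclerc and Nguyen (each 552); then Novak (691).
Harlow and Johansson are each not a combat-command-badge holder, so the next rule applies.
Among Harlow and Johansson, alphabetically by surname: Harlow before Johansson.
Among Amari, Leclerc and Nguyen, a combat-command-badge holder before not a combat-command-badge holder: Amari (a combat-command-badge holder) before Leclerc and Nguyen (not a combat-command-badge holder).
Among Leclerc and Nguyen, alphabetically by surname: Leclerc before Nguyen.
Full order: Harlow, Johansson, Baptiste, Varga, Amari, Leclerc, Nguyen, Novak.

Harlow, Johansson, Baptiste, Varga, Amari, Leclerc, Nguyen, Novak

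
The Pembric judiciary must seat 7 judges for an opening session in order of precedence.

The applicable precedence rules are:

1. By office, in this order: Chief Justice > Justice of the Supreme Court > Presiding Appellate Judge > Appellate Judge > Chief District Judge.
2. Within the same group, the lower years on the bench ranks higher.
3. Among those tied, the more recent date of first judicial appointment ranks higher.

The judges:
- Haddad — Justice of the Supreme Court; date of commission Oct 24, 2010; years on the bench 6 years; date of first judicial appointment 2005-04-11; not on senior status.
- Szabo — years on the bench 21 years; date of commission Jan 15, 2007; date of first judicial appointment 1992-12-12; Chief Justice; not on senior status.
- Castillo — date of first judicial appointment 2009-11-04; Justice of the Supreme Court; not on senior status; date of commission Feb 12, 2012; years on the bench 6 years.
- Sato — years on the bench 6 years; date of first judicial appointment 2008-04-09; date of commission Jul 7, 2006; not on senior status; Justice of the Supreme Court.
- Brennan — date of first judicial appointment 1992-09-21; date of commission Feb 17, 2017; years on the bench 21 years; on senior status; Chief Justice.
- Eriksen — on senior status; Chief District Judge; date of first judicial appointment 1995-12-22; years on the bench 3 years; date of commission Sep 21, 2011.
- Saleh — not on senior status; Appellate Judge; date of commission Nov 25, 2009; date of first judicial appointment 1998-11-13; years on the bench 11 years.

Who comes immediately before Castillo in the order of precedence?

By office: Szabo and Brennan (Chief Justice); then Castillo, Sato and Haddad (Justice of the Supreme Court); then Saleh (Appellate Judge); then Eriksen (Chief District Judge).
Szabo and Brennan both have years on the bench 21 years, so the next rule applies.
Among Szabo and Brennan, by date of first judicial appointment (later first): Szabo (1992-12-12) before Brennan (1992-09-21).
Castillo, Sato and Haddad all have years on the bench 6 years, so the next rule applies.
Among Castillo, Sato and Haddad, by date of first judicial appointment (later first): Castillo (2009-11-04) before Sato (2008-04-09) before Haddad (2005-04-11).
Order: Szabo, Brennan, Castillo, Sato, Haddad, Saleh, Eriksen.

Brennan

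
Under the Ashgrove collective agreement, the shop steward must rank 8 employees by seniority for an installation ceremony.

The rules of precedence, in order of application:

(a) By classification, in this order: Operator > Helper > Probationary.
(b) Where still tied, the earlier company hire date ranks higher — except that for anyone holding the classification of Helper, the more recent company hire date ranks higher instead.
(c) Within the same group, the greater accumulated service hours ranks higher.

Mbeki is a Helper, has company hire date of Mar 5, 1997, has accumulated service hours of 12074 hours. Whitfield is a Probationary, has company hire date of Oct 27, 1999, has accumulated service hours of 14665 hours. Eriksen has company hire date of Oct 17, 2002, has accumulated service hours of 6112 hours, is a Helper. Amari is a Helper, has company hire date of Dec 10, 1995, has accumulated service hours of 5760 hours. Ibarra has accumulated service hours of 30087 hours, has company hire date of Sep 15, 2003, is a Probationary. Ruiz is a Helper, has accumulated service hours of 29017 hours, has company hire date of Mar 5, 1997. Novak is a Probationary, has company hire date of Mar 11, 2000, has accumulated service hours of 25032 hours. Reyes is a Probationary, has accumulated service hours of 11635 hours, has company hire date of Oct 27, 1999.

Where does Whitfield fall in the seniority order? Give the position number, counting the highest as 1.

5

By classification: Eriksen, Ruiz, Mbeki and Amari (Helper); then Whitfield, Reyes, Novak and Ibarra (Probationary).
Among Eriksen, Ruiz, Mbeki and Amari, by company hire date (later first) (reversed rule for this group): Eriksen (Oct 17, 2002) before Ruiz and Mbeki (Mar 5, 1997) before Amari (Dec 10, 1995).
Among Ruiz and Mbeki, by accumulated service hours (higher first): Ruiz (29017 hours) before Mbeki (12074 hours).
Among Whitfield, Reyes, Novak and Ibarra, by company hire date (earlier first): Whitfield and Reyes (Oct 27, 1999) before Novak (Mar 11, 2000) before Ibarra (Sep 15, 2003).
Among Whitfield and Reyes, by accumulated service hours (higher first): Whitfield (14665 hours) before Reyes (11635 hours).
Order: Eriksen, Ruiz, Mbeki, Amari, Whitfield, Reyes, Novak, Ibarra. So position 5.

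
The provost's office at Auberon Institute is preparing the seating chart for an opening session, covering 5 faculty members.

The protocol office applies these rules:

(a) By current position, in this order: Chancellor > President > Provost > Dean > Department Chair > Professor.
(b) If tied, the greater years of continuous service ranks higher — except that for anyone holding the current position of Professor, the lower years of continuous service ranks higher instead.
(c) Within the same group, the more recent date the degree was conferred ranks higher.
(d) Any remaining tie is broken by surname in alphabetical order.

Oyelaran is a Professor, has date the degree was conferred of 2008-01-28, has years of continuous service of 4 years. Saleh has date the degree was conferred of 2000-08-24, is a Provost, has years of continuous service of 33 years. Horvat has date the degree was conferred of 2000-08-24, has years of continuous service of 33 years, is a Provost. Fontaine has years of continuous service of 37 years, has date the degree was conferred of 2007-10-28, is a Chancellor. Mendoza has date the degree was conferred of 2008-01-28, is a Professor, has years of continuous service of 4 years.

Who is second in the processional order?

Horvat

By current position: Fontaine (Chancellor); then Horvat and Saleh (Provost); then Mendoza and Oyelaran (Professor).
Horvat and Saleh both have years of continuous service 33 years, so the next rule applies.
Horvat and Saleh both have date the degree was conferred 2000-08-24, so the next rule applies.
Among Horvat and Saleh, alphabetically by surname: Horvat before Saleh.
Mendoza and Oyelaran both have years of continuous service 4 years, so the next rule applies.
Mendoza and Oyelaran both have date the degree was conferred 2008-01-28, so the next rule applies.
Among Mendoza and Oyelaran, alphabetically by surname: Mendoza before Oyelaran.
Order: Fontaine, Horvat, Saleh, Mendoza, Oyelaran.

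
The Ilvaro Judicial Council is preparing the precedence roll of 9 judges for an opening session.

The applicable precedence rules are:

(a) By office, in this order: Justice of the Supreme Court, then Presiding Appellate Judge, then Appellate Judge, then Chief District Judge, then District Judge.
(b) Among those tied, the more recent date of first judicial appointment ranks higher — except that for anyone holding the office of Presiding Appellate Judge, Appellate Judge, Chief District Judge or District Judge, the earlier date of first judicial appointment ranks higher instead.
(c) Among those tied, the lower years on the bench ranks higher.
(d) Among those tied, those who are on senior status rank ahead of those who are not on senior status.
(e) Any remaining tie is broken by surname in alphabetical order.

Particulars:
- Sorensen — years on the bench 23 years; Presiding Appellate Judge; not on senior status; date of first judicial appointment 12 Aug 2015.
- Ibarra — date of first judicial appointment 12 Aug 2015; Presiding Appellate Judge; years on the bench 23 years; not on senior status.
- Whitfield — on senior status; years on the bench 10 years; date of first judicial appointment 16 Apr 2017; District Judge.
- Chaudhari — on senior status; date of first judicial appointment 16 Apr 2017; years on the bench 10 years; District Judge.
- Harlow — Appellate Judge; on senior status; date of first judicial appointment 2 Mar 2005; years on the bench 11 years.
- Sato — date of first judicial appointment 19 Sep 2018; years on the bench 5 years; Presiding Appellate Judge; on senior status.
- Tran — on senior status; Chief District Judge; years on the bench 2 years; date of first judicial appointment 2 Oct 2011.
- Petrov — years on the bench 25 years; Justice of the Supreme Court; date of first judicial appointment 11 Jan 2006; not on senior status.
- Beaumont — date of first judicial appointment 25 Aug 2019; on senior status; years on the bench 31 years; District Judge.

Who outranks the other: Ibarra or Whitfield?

Ibarra

By office: Petrov (Justice of the Supreme Court); then Ibarra, Sorensen and Sato (Presiding Appellate Judge); then Harlow (Appellate Judge); then Tran (Chief District Judge); then Chaudhari, Whitfield and Beaumont (District Judge).
Among Ibarra, Sorensen and Sato, by date of first judicial appointment (earlier first) (reversed rule for this group): Ibarra and Sorensen (12 Aug 2015) before Sato (19 Sep 2018).
Ibarra and Sorensen both have years on the bench 23 years, so the next rule applies.
Ibarra and Sorensen are each not on senior status, so the next rule applies.
Among Ibarra and Sorensen, alphabetically by surname: Ibarra before Sorensen.
Among Chaudhari, Whitfield and Beaumont, by date of first judicial appointment (earlier first) (reversed rule for this group): Chaudhari and Whitfield (16 Apr 2017) before Beaumont (25 Aug 2019).
Chaudhari and Whitfield both have years on the bench 10 years, so the next rule applies.
Chaudhari and Whitfield are each on senior status, so the next rule applies.
Among Chaudhari and Whitfield, alphabetically by surname: Chaudhari before Whitfield.
So Ibarra takes precedence.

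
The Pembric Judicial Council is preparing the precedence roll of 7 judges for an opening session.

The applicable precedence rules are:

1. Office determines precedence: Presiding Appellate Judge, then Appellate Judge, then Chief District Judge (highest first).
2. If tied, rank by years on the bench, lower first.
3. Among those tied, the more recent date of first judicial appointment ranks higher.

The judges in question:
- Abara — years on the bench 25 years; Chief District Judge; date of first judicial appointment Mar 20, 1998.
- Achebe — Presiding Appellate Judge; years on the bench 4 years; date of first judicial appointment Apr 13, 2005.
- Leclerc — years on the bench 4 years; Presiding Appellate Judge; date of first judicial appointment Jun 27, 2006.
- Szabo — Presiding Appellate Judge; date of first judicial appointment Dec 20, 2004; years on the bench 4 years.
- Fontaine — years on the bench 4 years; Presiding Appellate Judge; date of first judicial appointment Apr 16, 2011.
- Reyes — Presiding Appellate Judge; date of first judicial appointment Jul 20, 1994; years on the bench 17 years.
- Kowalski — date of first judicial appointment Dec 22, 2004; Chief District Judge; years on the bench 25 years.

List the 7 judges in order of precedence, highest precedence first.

Fontaine, Leclerc, Achebe, Szabo, Reyes, Kowalski, Abara

By office: Fontaine, Leclerc, Achebe, Szabo and Reyes (Presiding Appellate Judge); then Kowalski and Abara (Chief District Judge).
Among Fontaine, Leclerc, Achebe, Szabo and Reyes, by years on the bench (lower first): Fontaine, Leclerc, Achebe and Szabo (4 years) before Reyes (17 years).
Among Fontaine, Leclerc, Achebe and Szabo, by date of first judicial appointment (later first): Fontaine (Apr 16, 2011) before Leclerc (Jun 27, 2006) before Achebe (Apr 13, 2005) before Szabo (Dec 20, 2004).
Kowalski and Abara both have years on the bench 25 years, so the next rule applies.
Among Kowalski and Abara, by date of first judicial appointment (later first): Kowalski (Dec 22, 2004) before Abara (Mar 20, 1998).
Full order: Fontaine, Leclerc, Achebe, Szabo, Reyes, Kowalski, Abara.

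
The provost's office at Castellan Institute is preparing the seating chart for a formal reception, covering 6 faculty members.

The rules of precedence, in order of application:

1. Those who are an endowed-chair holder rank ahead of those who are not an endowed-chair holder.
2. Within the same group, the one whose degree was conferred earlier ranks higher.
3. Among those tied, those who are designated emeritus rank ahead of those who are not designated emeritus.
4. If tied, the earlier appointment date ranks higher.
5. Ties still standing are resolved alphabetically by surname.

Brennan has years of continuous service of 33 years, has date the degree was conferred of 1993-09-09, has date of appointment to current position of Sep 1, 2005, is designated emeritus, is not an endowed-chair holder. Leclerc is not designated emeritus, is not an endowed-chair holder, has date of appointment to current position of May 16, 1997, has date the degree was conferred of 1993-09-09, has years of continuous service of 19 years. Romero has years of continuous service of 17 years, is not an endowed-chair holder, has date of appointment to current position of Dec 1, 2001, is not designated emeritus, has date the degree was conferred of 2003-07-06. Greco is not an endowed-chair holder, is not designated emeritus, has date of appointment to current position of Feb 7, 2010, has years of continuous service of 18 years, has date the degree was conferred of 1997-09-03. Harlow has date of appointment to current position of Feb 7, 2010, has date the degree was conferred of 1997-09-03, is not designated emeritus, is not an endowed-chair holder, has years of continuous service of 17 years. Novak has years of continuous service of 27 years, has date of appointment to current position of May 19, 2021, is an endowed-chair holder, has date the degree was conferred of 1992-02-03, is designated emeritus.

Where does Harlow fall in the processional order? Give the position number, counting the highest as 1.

By the first rule: Novak (an endowed-chair holder); then Brennan, Leclerc, Greco, Harlow and Romero (each not an endowed-chair holder).
Among Brennan, Leclerc, Greco, Harlow and Romero, by date the degree was conferred (earlier first): Brennan and Leclerc (1993-09-09) before Greco and Harlow (1997-09-03) before Romero (2003-07-06).
Among Brennan and Leclerc, designated emeritus before not designated emeritus: Brennan (designated emeritus) before Leclerc (not designated emeritus).
Greco and Harlow are each not designated emeritus, so the next rule applies.
Greco and Harlow both have date of appointment to current position Feb 7, 2010, so the next rule applies.
Among Greco and Harlow, alphabetically by surname: Greco before Harlow.
Order: Novak, Brennan, Leclerc, Greco, Harlow, Romero. So position 5.

5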